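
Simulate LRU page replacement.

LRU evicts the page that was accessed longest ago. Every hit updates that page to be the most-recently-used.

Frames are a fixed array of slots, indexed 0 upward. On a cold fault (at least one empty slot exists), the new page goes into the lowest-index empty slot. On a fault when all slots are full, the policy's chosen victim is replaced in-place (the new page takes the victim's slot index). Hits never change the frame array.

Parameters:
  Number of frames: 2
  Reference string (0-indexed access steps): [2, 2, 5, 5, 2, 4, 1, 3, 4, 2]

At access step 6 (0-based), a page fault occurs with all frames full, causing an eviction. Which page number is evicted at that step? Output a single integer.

Answer: 2

Derivation:
Step 0: ref 2 -> FAULT, frames=[2,-]
Step 1: ref 2 -> HIT, frames=[2,-]
Step 2: ref 5 -> FAULT, frames=[2,5]
Step 3: ref 5 -> HIT, frames=[2,5]
Step 4: ref 2 -> HIT, frames=[2,5]
Step 5: ref 4 -> FAULT, evict 5, frames=[2,4]
Step 6: ref 1 -> FAULT, evict 2, frames=[1,4]
At step 6: evicted page 2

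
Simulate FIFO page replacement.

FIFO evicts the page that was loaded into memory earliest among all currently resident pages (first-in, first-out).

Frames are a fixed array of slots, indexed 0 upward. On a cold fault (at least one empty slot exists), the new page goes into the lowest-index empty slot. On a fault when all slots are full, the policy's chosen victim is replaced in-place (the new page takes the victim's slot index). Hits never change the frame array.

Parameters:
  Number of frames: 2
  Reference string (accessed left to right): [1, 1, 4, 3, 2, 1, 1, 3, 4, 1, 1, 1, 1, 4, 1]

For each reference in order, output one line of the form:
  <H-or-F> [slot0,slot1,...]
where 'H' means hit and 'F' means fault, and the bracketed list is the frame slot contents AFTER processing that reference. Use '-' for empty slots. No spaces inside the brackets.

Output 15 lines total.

F [1,-]
H [1,-]
F [1,4]
F [3,4]
F [3,2]
F [1,2]
H [1,2]
F [1,3]
F [4,3]
F [4,1]
H [4,1]
H [4,1]
H [4,1]
H [4,1]
H [4,1]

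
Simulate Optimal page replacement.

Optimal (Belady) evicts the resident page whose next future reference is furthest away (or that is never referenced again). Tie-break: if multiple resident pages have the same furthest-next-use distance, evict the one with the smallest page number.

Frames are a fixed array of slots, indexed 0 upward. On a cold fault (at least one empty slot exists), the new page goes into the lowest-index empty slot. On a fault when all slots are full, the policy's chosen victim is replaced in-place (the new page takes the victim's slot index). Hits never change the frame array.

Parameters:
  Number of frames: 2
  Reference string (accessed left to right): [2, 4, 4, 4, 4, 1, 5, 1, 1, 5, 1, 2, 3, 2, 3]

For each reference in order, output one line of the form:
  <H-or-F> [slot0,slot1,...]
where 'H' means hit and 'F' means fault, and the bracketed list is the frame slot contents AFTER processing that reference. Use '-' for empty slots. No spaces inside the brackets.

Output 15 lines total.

F [2,-]
F [2,4]
H [2,4]
H [2,4]
H [2,4]
F [2,1]
F [5,1]
H [5,1]
H [5,1]
H [5,1]
H [5,1]
F [5,2]
F [3,2]
H [3,2]
H [3,2]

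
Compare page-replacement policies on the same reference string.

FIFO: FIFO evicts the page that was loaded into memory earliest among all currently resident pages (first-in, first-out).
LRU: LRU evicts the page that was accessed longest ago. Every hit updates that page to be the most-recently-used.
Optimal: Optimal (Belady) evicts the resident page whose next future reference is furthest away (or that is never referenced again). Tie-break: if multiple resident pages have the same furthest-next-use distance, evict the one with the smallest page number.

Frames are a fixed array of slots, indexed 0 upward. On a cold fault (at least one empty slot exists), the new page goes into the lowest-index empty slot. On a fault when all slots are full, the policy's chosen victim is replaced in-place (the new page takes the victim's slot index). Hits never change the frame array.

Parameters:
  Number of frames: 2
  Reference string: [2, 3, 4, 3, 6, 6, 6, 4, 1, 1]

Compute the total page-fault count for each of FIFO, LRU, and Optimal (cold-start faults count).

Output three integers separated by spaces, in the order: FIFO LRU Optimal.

--- FIFO ---
  step 0: ref 2 -> FAULT, frames=[2,-] (faults so far: 1)
  step 1: ref 3 -> FAULT, frames=[2,3] (faults so far: 2)
  step 2: ref 4 -> FAULT, evict 2, frames=[4,3] (faults so far: 3)
  step 3: ref 3 -> HIT, frames=[4,3] (faults so far: 3)
  step 4: ref 6 -> FAULT, evict 3, frames=[4,6] (faults so far: 4)
  step 5: ref 6 -> HIT, frames=[4,6] (faults so far: 4)
  step 6: ref 6 -> HIT, frames=[4,6] (faults so far: 4)
  step 7: ref 4 -> HIT, frames=[4,6] (faults so far: 4)
  step 8: ref 1 -> FAULT, evict 4, frames=[1,6] (faults so far: 5)
  step 9: ref 1 -> HIT, frames=[1,6] (faults so far: 5)
  FIFO total faults: 5
--- LRU ---
  step 0: ref 2 -> FAULT, frames=[2,-] (faults so far: 1)
  step 1: ref 3 -> FAULT, frames=[2,3] (faults so far: 2)
  step 2: ref 4 -> FAULT, evict 2, frames=[4,3] (faults so far: 3)
  step 3: ref 3 -> HIT, frames=[4,3] (faults so far: 3)
  step 4: ref 6 -> FAULT, evict 4, frames=[6,3] (faults so far: 4)
  step 5: ref 6 -> HIT, frames=[6,3] (faults so far: 4)
  step 6: ref 6 -> HIT, frames=[6,3] (faults so far: 4)
  step 7: ref 4 -> FAULT, evict 3, frames=[6,4] (faults so far: 5)
  step 8: ref 1 -> FAULT, evict 6, frames=[1,4] (faults so far: 6)
  step 9: ref 1 -> HIT, frames=[1,4] (faults so far: 6)
  LRU total faults: 6
--- Optimal ---
  step 0: ref 2 -> FAULT, frames=[2,-] (faults so far: 1)
  step 1: ref 3 -> FAULT, frames=[2,3] (faults so far: 2)
  step 2: ref 4 -> FAULT, evict 2, frames=[4,3] (faults so far: 3)
  step 3: ref 3 -> HIT, frames=[4,3] (faults so far: 3)
  step 4: ref 6 -> FAULT, evict 3, frames=[4,6] (faults so far: 4)
  step 5: ref 6 -> HIT, frames=[4,6] (faults so far: 4)
  step 6: ref 6 -> HIT, frames=[4,6] (faults so far: 4)
  step 7: ref 4 -> HIT, frames=[4,6] (faults so far: 4)
  step 8: ref 1 -> FAULT, evict 4, frames=[1,6] (faults so far: 5)
  step 9: ref 1 -> HIT, frames=[1,6] (faults so far: 5)
  Optimal total faults: 5

Answer: 5 6 5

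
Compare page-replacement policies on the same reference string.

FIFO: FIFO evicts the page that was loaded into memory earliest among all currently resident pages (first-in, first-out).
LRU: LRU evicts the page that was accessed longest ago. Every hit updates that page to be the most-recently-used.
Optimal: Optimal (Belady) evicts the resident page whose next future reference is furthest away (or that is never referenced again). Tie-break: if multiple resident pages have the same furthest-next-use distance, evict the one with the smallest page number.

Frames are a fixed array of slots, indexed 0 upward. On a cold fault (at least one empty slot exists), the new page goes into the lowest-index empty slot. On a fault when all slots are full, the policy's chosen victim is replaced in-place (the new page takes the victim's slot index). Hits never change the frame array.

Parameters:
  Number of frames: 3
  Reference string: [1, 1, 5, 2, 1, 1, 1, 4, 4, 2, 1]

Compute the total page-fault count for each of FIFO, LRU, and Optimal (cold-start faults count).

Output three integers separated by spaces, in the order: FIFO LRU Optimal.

--- FIFO ---
  step 0: ref 1 -> FAULT, frames=[1,-,-] (faults so far: 1)
  step 1: ref 1 -> HIT, frames=[1,-,-] (faults so far: 1)
  step 2: ref 5 -> FAULT, frames=[1,5,-] (faults so far: 2)
  step 3: ref 2 -> FAULT, frames=[1,5,2] (faults so far: 3)
  step 4: ref 1 -> HIT, frames=[1,5,2] (faults so far: 3)
  step 5: ref 1 -> HIT, frames=[1,5,2] (faults so far: 3)
  step 6: ref 1 -> HIT, frames=[1,5,2] (faults so far: 3)
  step 7: ref 4 -> FAULT, evict 1, frames=[4,5,2] (faults so far: 4)
  step 8: ref 4 -> HIT, frames=[4,5,2] (faults so far: 4)
  step 9: ref 2 -> HIT, frames=[4,5,2] (faults so far: 4)
  step 10: ref 1 -> FAULT, evict 5, frames=[4,1,2] (faults so far: 5)
  FIFO total faults: 5
--- LRU ---
  step 0: ref 1 -> FAULT, frames=[1,-,-] (faults so far: 1)
  step 1: ref 1 -> HIT, frames=[1,-,-] (faults so far: 1)
  step 2: ref 5 -> FAULT, frames=[1,5,-] (faults so far: 2)
  step 3: ref 2 -> FAULT, frames=[1,5,2] (faults so far: 3)
  step 4: ref 1 -> HIT, frames=[1,5,2] (faults so far: 3)
  step 5: ref 1 -> HIT, frames=[1,5,2] (faults so far: 3)
  step 6: ref 1 -> HIT, frames=[1,5,2] (faults so far: 3)
  step 7: ref 4 -> FAULT, evict 5, frames=[1,4,2] (faults so far: 4)
  step 8: ref 4 -> HIT, frames=[1,4,2] (faults so far: 4)
  step 9: ref 2 -> HIT, frames=[1,4,2] (faults so far: 4)
  step 10: ref 1 -> HIT, frames=[1,4,2] (faults so far: 4)
  LRU total faults: 4
--- Optimal ---
  step 0: ref 1 -> FAULT, frames=[1,-,-] (faults so far: 1)
  step 1: ref 1 -> HIT, frames=[1,-,-] (faults so far: 1)
  step 2: ref 5 -> FAULT, frames=[1,5,-] (faults so far: 2)
  step 3: ref 2 -> FAULT, frames=[1,5,2] (faults so far: 3)
  step 4: ref 1 -> HIT, frames=[1,5,2] (faults so far: 3)
  step 5: ref 1 -> HIT, frames=[1,5,2] (faults so far: 3)
  step 6: ref 1 -> HIT, frames=[1,5,2] (faults so far: 3)
  step 7: ref 4 -> FAULT, evict 5, frames=[1,4,2] (faults so far: 4)
  step 8: ref 4 -> HIT, frames=[1,4,2] (faults so far: 4)
  step 9: ref 2 -> HIT, frames=[1,4,2] (faults so far: 4)
  step 10: ref 1 -> HIT, frames=[1,4,2] (faults so far: 4)
  Optimal total faults: 4

Answer: 5 4 4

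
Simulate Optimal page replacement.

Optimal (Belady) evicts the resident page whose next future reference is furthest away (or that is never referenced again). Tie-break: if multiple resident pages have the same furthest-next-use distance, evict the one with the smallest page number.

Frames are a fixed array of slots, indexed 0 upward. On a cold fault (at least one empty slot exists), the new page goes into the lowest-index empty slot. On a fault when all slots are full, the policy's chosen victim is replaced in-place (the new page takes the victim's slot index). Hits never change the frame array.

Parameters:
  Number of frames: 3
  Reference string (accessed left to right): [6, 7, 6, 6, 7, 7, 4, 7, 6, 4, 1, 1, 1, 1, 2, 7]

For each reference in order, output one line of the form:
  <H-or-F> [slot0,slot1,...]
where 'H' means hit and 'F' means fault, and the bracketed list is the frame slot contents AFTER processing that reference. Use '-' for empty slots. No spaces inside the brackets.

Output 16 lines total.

F [6,-,-]
F [6,7,-]
H [6,7,-]
H [6,7,-]
H [6,7,-]
H [6,7,-]
F [6,7,4]
H [6,7,4]
H [6,7,4]
H [6,7,4]
F [6,7,1]
H [6,7,1]
H [6,7,1]
H [6,7,1]
F [6,7,2]
H [6,7,2]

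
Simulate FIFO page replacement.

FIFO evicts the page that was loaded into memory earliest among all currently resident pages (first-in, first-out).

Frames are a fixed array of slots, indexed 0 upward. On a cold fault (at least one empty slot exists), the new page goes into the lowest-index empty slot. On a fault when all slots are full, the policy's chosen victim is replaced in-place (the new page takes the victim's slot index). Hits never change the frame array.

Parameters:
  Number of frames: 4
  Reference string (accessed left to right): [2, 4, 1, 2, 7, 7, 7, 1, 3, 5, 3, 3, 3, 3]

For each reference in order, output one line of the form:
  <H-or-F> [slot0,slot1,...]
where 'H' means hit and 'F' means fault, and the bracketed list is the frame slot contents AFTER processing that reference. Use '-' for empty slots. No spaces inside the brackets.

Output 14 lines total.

F [2,-,-,-]
F [2,4,-,-]
F [2,4,1,-]
H [2,4,1,-]
F [2,4,1,7]
H [2,4,1,7]
H [2,4,1,7]
H [2,4,1,7]
F [3,4,1,7]
F [3,5,1,7]
H [3,5,1,7]
H [3,5,1,7]
H [3,5,1,7]
H [3,5,1,7]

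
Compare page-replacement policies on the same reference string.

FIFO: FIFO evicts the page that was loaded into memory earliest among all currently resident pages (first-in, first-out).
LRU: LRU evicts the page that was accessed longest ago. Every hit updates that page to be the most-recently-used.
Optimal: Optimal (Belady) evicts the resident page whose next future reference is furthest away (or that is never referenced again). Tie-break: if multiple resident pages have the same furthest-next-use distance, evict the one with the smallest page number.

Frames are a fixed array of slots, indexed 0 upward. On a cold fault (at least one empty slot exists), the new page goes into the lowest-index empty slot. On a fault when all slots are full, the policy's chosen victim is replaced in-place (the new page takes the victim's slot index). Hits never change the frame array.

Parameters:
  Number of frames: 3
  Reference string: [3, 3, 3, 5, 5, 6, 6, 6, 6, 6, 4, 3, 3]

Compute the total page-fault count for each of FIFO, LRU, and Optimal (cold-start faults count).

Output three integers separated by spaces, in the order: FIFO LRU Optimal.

Answer: 5 5 4

Derivation:
--- FIFO ---
  step 0: ref 3 -> FAULT, frames=[3,-,-] (faults so far: 1)
  step 1: ref 3 -> HIT, frames=[3,-,-] (faults so far: 1)
  step 2: ref 3 -> HIT, frames=[3,-,-] (faults so far: 1)
  step 3: ref 5 -> FAULT, frames=[3,5,-] (faults so far: 2)
  step 4: ref 5 -> HIT, frames=[3,5,-] (faults so far: 2)
  step 5: ref 6 -> FAULT, frames=[3,5,6] (faults so far: 3)
  step 6: ref 6 -> HIT, frames=[3,5,6] (faults so far: 3)
  step 7: ref 6 -> HIT, frames=[3,5,6] (faults so far: 3)
  step 8: ref 6 -> HIT, frames=[3,5,6] (faults so far: 3)
  step 9: ref 6 -> HIT, frames=[3,5,6] (faults so far: 3)
  step 10: ref 4 -> FAULT, evict 3, frames=[4,5,6] (faults so far: 4)
  step 11: ref 3 -> FAULT, evict 5, frames=[4,3,6] (faults so far: 5)
  step 12: ref 3 -> HIT, frames=[4,3,6] (faults so far: 5)
  FIFO total faults: 5
--- LRU ---
  step 0: ref 3 -> FAULT, frames=[3,-,-] (faults so far: 1)
  step 1: ref 3 -> HIT, frames=[3,-,-] (faults so far: 1)
  step 2: ref 3 -> HIT, frames=[3,-,-] (faults so far: 1)
  step 3: ref 5 -> FAULT, frames=[3,5,-] (faults so far: 2)
  step 4: ref 5 -> HIT, frames=[3,5,-] (faults so far: 2)
  step 5: ref 6 -> FAULT, frames=[3,5,6] (faults so far: 3)
  step 6: ref 6 -> HIT, frames=[3,5,6] (faults so far: 3)
  step 7: ref 6 -> HIT, frames=[3,5,6] (faults so far: 3)
  step 8: ref 6 -> HIT, frames=[3,5,6] (faults so far: 3)
  step 9: ref 6 -> HIT, frames=[3,5,6] (faults so far: 3)
  step 10: ref 4 -> FAULT, evict 3, frames=[4,5,6] (faults so far: 4)
  step 11: ref 3 -> FAULT, evict 5, frames=[4,3,6] (faults so far: 5)
  step 12: ref 3 -> HIT, frames=[4,3,6] (faults so far: 5)
  LRU total faults: 5
--- Optimal ---
  step 0: ref 3 -> FAULT, frames=[3,-,-] (faults so far: 1)
  step 1: ref 3 -> HIT, frames=[3,-,-] (faults so far: 1)
  step 2: ref 3 -> HIT, frames=[3,-,-] (faults so far: 1)
  step 3: ref 5 -> FAULT, frames=[3,5,-] (faults so far: 2)
  step 4: ref 5 -> HIT, frames=[3,5,-] (faults so far: 2)
  step 5: ref 6 -> FAULT, frames=[3,5,6] (faults so far: 3)
  step 6: ref 6 -> HIT, frames=[3,5,6] (faults so far: 3)
  step 7: ref 6 -> HIT, frames=[3,5,6] (faults so far: 3)
  step 8: ref 6 -> HIT, frames=[3,5,6] (faults so far: 3)
  step 9: ref 6 -> HIT, frames=[3,5,6] (faults so far: 3)
  step 10: ref 4 -> FAULT, evict 5, frames=[3,4,6] (faults so far: 4)
  step 11: ref 3 -> HIT, frames=[3,4,6] (faults so far: 4)
  step 12: ref 3 -> HIT, frames=[3,4,6] (faults so far: 4)
  Optimal total faults: 4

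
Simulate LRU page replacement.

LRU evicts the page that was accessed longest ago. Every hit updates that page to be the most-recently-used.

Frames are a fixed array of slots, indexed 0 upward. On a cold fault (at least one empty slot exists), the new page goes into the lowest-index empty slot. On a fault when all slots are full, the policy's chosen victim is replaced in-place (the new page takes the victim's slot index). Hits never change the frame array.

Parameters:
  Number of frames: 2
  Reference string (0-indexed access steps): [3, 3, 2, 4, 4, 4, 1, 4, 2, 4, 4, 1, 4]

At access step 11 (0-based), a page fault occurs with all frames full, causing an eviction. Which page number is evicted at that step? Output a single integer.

Step 0: ref 3 -> FAULT, frames=[3,-]
Step 1: ref 3 -> HIT, frames=[3,-]
Step 2: ref 2 -> FAULT, frames=[3,2]
Step 3: ref 4 -> FAULT, evict 3, frames=[4,2]
Step 4: ref 4 -> HIT, frames=[4,2]
Step 5: ref 4 -> HIT, frames=[4,2]
Step 6: ref 1 -> FAULT, evict 2, frames=[4,1]
Step 7: ref 4 -> HIT, frames=[4,1]
Step 8: ref 2 -> FAULT, evict 1, frames=[4,2]
Step 9: ref 4 -> HIT, frames=[4,2]
Step 10: ref 4 -> HIT, frames=[4,2]
Step 11: ref 1 -> FAULT, evict 2, frames=[4,1]
At step 11: evicted page 2

Answer: 2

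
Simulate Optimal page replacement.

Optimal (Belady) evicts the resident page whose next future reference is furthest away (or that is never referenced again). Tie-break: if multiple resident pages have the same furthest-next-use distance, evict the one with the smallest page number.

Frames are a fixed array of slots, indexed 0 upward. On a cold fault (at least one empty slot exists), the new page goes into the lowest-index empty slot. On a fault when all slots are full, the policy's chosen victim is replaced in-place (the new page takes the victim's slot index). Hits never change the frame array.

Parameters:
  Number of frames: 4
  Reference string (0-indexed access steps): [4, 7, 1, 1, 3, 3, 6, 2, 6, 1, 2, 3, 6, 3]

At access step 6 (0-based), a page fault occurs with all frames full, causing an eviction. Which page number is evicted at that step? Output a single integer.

Step 0: ref 4 -> FAULT, frames=[4,-,-,-]
Step 1: ref 7 -> FAULT, frames=[4,7,-,-]
Step 2: ref 1 -> FAULT, frames=[4,7,1,-]
Step 3: ref 1 -> HIT, frames=[4,7,1,-]
Step 4: ref 3 -> FAULT, frames=[4,7,1,3]
Step 5: ref 3 -> HIT, frames=[4,7,1,3]
Step 6: ref 6 -> FAULT, evict 4, frames=[6,7,1,3]
At step 6: evicted page 4

Answer: 4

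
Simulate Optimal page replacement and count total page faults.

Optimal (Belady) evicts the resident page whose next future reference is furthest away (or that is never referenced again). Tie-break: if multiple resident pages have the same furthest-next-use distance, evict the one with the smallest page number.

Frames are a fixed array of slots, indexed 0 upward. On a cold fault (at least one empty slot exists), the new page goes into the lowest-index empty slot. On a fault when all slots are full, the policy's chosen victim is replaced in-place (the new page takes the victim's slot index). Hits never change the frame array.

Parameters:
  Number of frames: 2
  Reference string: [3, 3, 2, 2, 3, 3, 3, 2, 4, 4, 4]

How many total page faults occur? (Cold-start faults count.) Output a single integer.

Step 0: ref 3 → FAULT, frames=[3,-]
Step 1: ref 3 → HIT, frames=[3,-]
Step 2: ref 2 → FAULT, frames=[3,2]
Step 3: ref 2 → HIT, frames=[3,2]
Step 4: ref 3 → HIT, frames=[3,2]
Step 5: ref 3 → HIT, frames=[3,2]
Step 6: ref 3 → HIT, frames=[3,2]
Step 7: ref 2 → HIT, frames=[3,2]
Step 8: ref 4 → FAULT (evict 2), frames=[3,4]
Step 9: ref 4 → HIT, frames=[3,4]
Step 10: ref 4 → HIT, frames=[3,4]
Total faults: 3

Answer: 3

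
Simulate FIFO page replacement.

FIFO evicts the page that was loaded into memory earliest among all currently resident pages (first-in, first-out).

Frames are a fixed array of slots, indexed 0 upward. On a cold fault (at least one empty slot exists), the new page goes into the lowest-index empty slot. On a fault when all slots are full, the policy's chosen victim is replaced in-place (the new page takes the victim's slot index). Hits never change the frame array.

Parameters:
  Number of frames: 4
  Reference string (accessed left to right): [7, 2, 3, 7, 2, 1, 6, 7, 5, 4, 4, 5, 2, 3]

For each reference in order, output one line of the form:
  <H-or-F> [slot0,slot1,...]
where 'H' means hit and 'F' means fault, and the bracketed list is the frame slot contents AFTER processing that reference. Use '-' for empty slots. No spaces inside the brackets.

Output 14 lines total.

F [7,-,-,-]
F [7,2,-,-]
F [7,2,3,-]
H [7,2,3,-]
H [7,2,3,-]
F [7,2,3,1]
F [6,2,3,1]
F [6,7,3,1]
F [6,7,5,1]
F [6,7,5,4]
H [6,7,5,4]
H [6,7,5,4]
F [2,7,5,4]
F [2,3,5,4]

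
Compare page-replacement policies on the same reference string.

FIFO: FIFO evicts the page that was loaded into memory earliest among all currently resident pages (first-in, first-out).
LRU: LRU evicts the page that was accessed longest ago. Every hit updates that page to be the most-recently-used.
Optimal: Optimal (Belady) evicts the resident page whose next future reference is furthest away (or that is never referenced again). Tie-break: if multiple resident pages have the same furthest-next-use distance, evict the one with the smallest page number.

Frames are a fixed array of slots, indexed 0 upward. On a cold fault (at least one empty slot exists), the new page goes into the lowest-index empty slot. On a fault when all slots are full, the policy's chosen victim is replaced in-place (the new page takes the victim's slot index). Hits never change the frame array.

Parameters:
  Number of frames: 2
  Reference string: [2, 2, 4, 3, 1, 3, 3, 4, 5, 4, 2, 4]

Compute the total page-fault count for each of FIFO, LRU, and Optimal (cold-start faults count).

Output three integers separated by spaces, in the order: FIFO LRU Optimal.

--- FIFO ---
  step 0: ref 2 -> FAULT, frames=[2,-] (faults so far: 1)
  step 1: ref 2 -> HIT, frames=[2,-] (faults so far: 1)
  step 2: ref 4 -> FAULT, frames=[2,4] (faults so far: 2)
  step 3: ref 3 -> FAULT, evict 2, frames=[3,4] (faults so far: 3)
  step 4: ref 1 -> FAULT, evict 4, frames=[3,1] (faults so far: 4)
  step 5: ref 3 -> HIT, frames=[3,1] (faults so far: 4)
  step 6: ref 3 -> HIT, frames=[3,1] (faults so far: 4)
  step 7: ref 4 -> FAULT, evict 3, frames=[4,1] (faults so far: 5)
  step 8: ref 5 -> FAULT, evict 1, frames=[4,5] (faults so far: 6)
  step 9: ref 4 -> HIT, frames=[4,5] (faults so far: 6)
  step 10: ref 2 -> FAULT, evict 4, frames=[2,5] (faults so far: 7)
  step 11: ref 4 -> FAULT, evict 5, frames=[2,4] (faults so far: 8)
  FIFO total faults: 8
--- LRU ---
  step 0: ref 2 -> FAULT, frames=[2,-] (faults so far: 1)
  step 1: ref 2 -> HIT, frames=[2,-] (faults so far: 1)
  step 2: ref 4 -> FAULT, frames=[2,4] (faults so far: 2)
  step 3: ref 3 -> FAULT, evict 2, frames=[3,4] (faults so far: 3)
  step 4: ref 1 -> FAULT, evict 4, frames=[3,1] (faults so far: 4)
  step 5: ref 3 -> HIT, frames=[3,1] (faults so far: 4)
  step 6: ref 3 -> HIT, frames=[3,1] (faults so far: 4)
  step 7: ref 4 -> FAULT, evict 1, frames=[3,4] (faults so far: 5)
  step 8: ref 5 -> FAULT, evict 3, frames=[5,4] (faults so far: 6)
  step 9: ref 4 -> HIT, frames=[5,4] (faults so far: 6)
  step 10: ref 2 -> FAULT, evict 5, frames=[2,4] (faults so far: 7)
  step 11: ref 4 -> HIT, frames=[2,4] (faults so far: 7)
  LRU total faults: 7
--- Optimal ---
  step 0: ref 2 -> FAULT, frames=[2,-] (faults so far: 1)
  step 1: ref 2 -> HIT, frames=[2,-] (faults so far: 1)
  step 2: ref 4 -> FAULT, frames=[2,4] (faults so far: 2)
  step 3: ref 3 -> FAULT, evict 2, frames=[3,4] (faults so far: 3)
  step 4: ref 1 -> FAULT, evict 4, frames=[3,1] (faults so far: 4)
  step 5: ref 3 -> HIT, frames=[3,1] (faults so far: 4)
  step 6: ref 3 -> HIT, frames=[3,1] (faults so far: 4)
  step 7: ref 4 -> FAULT, evict 1, frames=[3,4] (faults so far: 5)
  step 8: ref 5 -> FAULT, evict 3, frames=[5,4] (faults so far: 6)
  step 9: ref 4 -> HIT, frames=[5,4] (faults so far: 6)
  step 10: ref 2 -> FAULT, evict 5, frames=[2,4] (faults so far: 7)
  step 11: ref 4 -> HIT, frames=[2,4] (faults so far: 7)
  Optimal total faults: 7

Answer: 8 7 7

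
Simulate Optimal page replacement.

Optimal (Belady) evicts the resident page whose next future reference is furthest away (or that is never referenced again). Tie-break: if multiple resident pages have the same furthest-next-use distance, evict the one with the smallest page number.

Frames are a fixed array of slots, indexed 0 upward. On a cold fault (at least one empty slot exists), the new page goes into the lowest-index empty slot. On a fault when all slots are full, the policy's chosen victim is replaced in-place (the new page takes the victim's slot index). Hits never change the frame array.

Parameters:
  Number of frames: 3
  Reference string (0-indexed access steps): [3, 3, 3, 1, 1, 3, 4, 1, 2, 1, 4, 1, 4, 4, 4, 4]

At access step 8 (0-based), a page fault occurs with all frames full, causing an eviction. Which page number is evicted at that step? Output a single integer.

Answer: 3

Derivation:
Step 0: ref 3 -> FAULT, frames=[3,-,-]
Step 1: ref 3 -> HIT, frames=[3,-,-]
Step 2: ref 3 -> HIT, frames=[3,-,-]
Step 3: ref 1 -> FAULT, frames=[3,1,-]
Step 4: ref 1 -> HIT, frames=[3,1,-]
Step 5: ref 3 -> HIT, frames=[3,1,-]
Step 6: ref 4 -> FAULT, frames=[3,1,4]
Step 7: ref 1 -> HIT, frames=[3,1,4]
Step 8: ref 2 -> FAULT, evict 3, frames=[2,1,4]
At step 8: evicted page 3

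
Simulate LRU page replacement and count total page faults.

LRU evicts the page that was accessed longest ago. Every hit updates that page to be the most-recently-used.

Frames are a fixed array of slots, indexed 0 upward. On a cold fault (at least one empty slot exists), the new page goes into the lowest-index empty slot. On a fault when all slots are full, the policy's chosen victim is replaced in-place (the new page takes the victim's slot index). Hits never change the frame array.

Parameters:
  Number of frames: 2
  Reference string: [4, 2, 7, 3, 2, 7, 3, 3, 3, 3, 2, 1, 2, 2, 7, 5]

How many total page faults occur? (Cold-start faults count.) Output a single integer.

Answer: 11

Derivation:
Step 0: ref 4 → FAULT, frames=[4,-]
Step 1: ref 2 → FAULT, frames=[4,2]
Step 2: ref 7 → FAULT (evict 4), frames=[7,2]
Step 3: ref 3 → FAULT (evict 2), frames=[7,3]
Step 4: ref 2 → FAULT (evict 7), frames=[2,3]
Step 5: ref 7 → FAULT (evict 3), frames=[2,7]
Step 6: ref 3 → FAULT (evict 2), frames=[3,7]
Step 7: ref 3 → HIT, frames=[3,7]
Step 8: ref 3 → HIT, frames=[3,7]
Step 9: ref 3 → HIT, frames=[3,7]
Step 10: ref 2 → FAULT (evict 7), frames=[3,2]
Step 11: ref 1 → FAULT (evict 3), frames=[1,2]
Step 12: ref 2 → HIT, frames=[1,2]
Step 13: ref 2 → HIT, frames=[1,2]
Step 14: ref 7 → FAULT (evict 1), frames=[7,2]
Step 15: ref 5 → FAULT (evict 2), frames=[7,5]
Total faults: 11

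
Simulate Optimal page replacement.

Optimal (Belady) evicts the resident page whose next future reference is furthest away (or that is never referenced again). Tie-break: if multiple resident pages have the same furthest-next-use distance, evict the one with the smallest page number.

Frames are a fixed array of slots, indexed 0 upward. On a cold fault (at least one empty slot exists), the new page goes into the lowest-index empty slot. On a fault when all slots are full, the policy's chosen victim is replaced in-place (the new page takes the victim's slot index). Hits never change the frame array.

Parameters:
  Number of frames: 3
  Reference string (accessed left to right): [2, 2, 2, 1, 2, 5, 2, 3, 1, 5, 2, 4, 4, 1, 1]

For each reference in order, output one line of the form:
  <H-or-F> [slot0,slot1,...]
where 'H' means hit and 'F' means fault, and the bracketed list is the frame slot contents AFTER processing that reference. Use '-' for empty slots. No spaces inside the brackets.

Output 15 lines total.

F [2,-,-]
H [2,-,-]
H [2,-,-]
F [2,1,-]
H [2,1,-]
F [2,1,5]
H [2,1,5]
F [3,1,5]
H [3,1,5]
H [3,1,5]
F [2,1,5]
F [4,1,5]
H [4,1,5]
H [4,1,5]
H [4,1,5]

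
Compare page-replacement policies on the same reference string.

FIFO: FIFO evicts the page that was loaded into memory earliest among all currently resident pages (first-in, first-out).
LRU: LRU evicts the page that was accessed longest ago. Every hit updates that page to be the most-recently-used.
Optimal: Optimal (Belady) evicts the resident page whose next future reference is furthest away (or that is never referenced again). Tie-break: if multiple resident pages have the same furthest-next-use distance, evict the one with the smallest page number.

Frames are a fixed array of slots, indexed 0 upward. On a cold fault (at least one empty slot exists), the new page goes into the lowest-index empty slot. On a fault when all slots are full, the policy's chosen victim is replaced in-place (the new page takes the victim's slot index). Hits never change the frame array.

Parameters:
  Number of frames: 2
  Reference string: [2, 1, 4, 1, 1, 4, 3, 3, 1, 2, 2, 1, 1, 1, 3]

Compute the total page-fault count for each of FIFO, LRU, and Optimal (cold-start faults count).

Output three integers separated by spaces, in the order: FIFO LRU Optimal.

Answer: 7 7 6

Derivation:
--- FIFO ---
  step 0: ref 2 -> FAULT, frames=[2,-] (faults so far: 1)
  step 1: ref 1 -> FAULT, frames=[2,1] (faults so far: 2)
  step 2: ref 4 -> FAULT, evict 2, frames=[4,1] (faults so far: 3)
  step 3: ref 1 -> HIT, frames=[4,1] (faults so far: 3)
  step 4: ref 1 -> HIT, frames=[4,1] (faults so far: 3)
  step 5: ref 4 -> HIT, frames=[4,1] (faults so far: 3)
  step 6: ref 3 -> FAULT, evict 1, frames=[4,3] (faults so far: 4)
  step 7: ref 3 -> HIT, frames=[4,3] (faults so far: 4)
  step 8: ref 1 -> FAULT, evict 4, frames=[1,3] (faults so far: 5)
  step 9: ref 2 -> FAULT, evict 3, frames=[1,2] (faults so far: 6)
  step 10: ref 2 -> HIT, frames=[1,2] (faults so far: 6)
  step 11: ref 1 -> HIT, frames=[1,2] (faults so far: 6)
  step 12: ref 1 -> HIT, frames=[1,2] (faults so far: 6)
  step 13: ref 1 -> HIT, frames=[1,2] (faults so far: 6)
  step 14: ref 3 -> FAULT, evict 1, frames=[3,2] (faults so far: 7)
  FIFO total faults: 7
--- LRU ---
  step 0: ref 2 -> FAULT, frames=[2,-] (faults so far: 1)
  step 1: ref 1 -> FAULT, frames=[2,1] (faults so far: 2)
  step 2: ref 4 -> FAULT, evict 2, frames=[4,1] (faults so far: 3)
  step 3: ref 1 -> HIT, frames=[4,1] (faults so far: 3)
  step 4: ref 1 -> HIT, frames=[4,1] (faults so far: 3)
  step 5: ref 4 -> HIT, frames=[4,1] (faults so far: 3)
  step 6: ref 3 -> FAULT, evict 1, frames=[4,3] (faults so far: 4)
  step 7: ref 3 -> HIT, frames=[4,3] (faults so far: 4)
  step 8: ref 1 -> FAULT, evict 4, frames=[1,3] (faults so far: 5)
  step 9: ref 2 -> FAULT, evict 3, frames=[1,2] (faults so far: 6)
  step 10: ref 2 -> HIT, frames=[1,2] (faults so far: 6)
  step 11: ref 1 -> HIT, frames=[1,2] (faults so far: 6)
  step 12: ref 1 -> HIT, frames=[1,2] (faults so far: 6)
  step 13: ref 1 -> HIT, frames=[1,2] (faults so far: 6)
  step 14: ref 3 -> FAULT, evict 2, frames=[1,3] (faults so far: 7)
  LRU total faults: 7
--- Optimal ---
  step 0: ref 2 -> FAULT, frames=[2,-] (faults so far: 1)
  step 1: ref 1 -> FAULT, frames=[2,1] (faults so far: 2)
  step 2: ref 4 -> FAULT, evict 2, frames=[4,1] (faults so far: 3)
  step 3: ref 1 -> HIT, frames=[4,1] (faults so far: 3)
  step 4: ref 1 -> HIT, frames=[4,1] (faults so far: 3)
  step 5: ref 4 -> HIT, frames=[4,1] (faults so far: 3)
  step 6: ref 3 -> FAULT, evict 4, frames=[3,1] (faults so far: 4)
  step 7: ref 3 -> HIT, frames=[3,1] (faults so far: 4)
  step 8: ref 1 -> HIT, frames=[3,1] (faults so far: 4)
  step 9: ref 2 -> FAULT, evict 3, frames=[2,1] (faults so far: 5)
  step 10: ref 2 -> HIT, frames=[2,1] (faults so far: 5)
  step 11: ref 1 -> HIT, frames=[2,1] (faults so far: 5)
  step 12: ref 1 -> HIT, frames=[2,1] (faults so far: 5)
  step 13: ref 1 -> HIT, frames=[2,1] (faults so far: 5)
  step 14: ref 3 -> FAULT, evict 1, frames=[2,3] (faults so far: 6)
  Optimal total faults: 6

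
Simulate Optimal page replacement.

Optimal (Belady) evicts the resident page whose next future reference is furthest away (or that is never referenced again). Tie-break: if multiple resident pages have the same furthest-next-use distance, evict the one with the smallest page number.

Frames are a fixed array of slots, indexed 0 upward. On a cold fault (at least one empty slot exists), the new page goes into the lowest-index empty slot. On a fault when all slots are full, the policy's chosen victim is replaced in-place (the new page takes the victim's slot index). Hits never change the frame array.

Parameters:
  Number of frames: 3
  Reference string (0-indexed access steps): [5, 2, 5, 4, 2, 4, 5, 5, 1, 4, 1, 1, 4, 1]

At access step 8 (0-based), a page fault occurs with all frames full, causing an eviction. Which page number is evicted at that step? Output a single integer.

Step 0: ref 5 -> FAULT, frames=[5,-,-]
Step 1: ref 2 -> FAULT, frames=[5,2,-]
Step 2: ref 5 -> HIT, frames=[5,2,-]
Step 3: ref 4 -> FAULT, frames=[5,2,4]
Step 4: ref 2 -> HIT, frames=[5,2,4]
Step 5: ref 4 -> HIT, frames=[5,2,4]
Step 6: ref 5 -> HIT, frames=[5,2,4]
Step 7: ref 5 -> HIT, frames=[5,2,4]
Step 8: ref 1 -> FAULT, evict 2, frames=[5,1,4]
At step 8: evicted page 2

Answer: 2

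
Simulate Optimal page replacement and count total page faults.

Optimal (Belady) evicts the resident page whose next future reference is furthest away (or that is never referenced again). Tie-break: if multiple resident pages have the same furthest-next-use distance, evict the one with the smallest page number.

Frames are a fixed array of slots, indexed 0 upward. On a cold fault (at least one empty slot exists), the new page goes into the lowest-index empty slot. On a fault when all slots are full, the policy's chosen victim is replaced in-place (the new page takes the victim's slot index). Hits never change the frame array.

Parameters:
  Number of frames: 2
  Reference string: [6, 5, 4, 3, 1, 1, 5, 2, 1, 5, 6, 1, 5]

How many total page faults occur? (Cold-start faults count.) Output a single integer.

Answer: 9

Derivation:
Step 0: ref 6 → FAULT, frames=[6,-]
Step 1: ref 5 → FAULT, frames=[6,5]
Step 2: ref 4 → FAULT (evict 6), frames=[4,5]
Step 3: ref 3 → FAULT (evict 4), frames=[3,5]
Step 4: ref 1 → FAULT (evict 3), frames=[1,5]
Step 5: ref 1 → HIT, frames=[1,5]
Step 6: ref 5 → HIT, frames=[1,5]
Step 7: ref 2 → FAULT (evict 5), frames=[1,2]
Step 8: ref 1 → HIT, frames=[1,2]
Step 9: ref 5 → FAULT (evict 2), frames=[1,5]
Step 10: ref 6 → FAULT (evict 5), frames=[1,6]
Step 11: ref 1 → HIT, frames=[1,6]
Step 12: ref 5 → FAULT (evict 1), frames=[5,6]
Total faults: 9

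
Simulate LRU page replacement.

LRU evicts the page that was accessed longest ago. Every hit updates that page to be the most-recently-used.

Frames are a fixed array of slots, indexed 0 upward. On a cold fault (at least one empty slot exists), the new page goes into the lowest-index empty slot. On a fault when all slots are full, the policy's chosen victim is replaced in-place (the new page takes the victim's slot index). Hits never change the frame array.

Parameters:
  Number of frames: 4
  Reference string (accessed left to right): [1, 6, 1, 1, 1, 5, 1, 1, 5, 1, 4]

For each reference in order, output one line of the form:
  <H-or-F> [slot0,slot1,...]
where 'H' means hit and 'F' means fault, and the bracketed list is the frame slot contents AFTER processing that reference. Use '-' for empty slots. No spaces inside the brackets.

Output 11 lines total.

F [1,-,-,-]
F [1,6,-,-]
H [1,6,-,-]
H [1,6,-,-]
H [1,6,-,-]
F [1,6,5,-]
H [1,6,5,-]
H [1,6,5,-]
H [1,6,5,-]
H [1,6,5,-]
F [1,6,5,4]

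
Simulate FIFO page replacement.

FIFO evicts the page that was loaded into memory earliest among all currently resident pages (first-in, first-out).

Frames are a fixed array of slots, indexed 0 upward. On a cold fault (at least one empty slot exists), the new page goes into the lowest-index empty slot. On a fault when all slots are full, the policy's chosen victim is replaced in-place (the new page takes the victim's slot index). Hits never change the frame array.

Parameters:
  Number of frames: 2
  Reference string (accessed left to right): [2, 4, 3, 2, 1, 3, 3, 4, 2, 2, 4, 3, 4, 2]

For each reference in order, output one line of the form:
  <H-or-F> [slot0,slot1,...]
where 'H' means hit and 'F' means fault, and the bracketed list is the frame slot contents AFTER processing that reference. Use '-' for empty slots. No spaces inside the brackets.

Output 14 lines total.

F [2,-]
F [2,4]
F [3,4]
F [3,2]
F [1,2]
F [1,3]
H [1,3]
F [4,3]
F [4,2]
H [4,2]
H [4,2]
F [3,2]
F [3,4]
F [2,4]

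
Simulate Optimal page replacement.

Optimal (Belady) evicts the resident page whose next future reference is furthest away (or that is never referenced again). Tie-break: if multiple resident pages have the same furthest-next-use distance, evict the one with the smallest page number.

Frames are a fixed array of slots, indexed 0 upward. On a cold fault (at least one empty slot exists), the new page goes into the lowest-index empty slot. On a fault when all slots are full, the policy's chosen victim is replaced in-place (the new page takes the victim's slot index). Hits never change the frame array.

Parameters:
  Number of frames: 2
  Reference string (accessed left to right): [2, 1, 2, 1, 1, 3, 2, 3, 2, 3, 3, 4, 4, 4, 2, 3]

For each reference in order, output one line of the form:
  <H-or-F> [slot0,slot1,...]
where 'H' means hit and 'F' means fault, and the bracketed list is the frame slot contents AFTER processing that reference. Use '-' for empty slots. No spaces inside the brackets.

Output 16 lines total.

F [2,-]
F [2,1]
H [2,1]
H [2,1]
H [2,1]
F [2,3]
H [2,3]
H [2,3]
H [2,3]
H [2,3]
H [2,3]
F [2,4]
H [2,4]
H [2,4]
H [2,4]
F [3,4]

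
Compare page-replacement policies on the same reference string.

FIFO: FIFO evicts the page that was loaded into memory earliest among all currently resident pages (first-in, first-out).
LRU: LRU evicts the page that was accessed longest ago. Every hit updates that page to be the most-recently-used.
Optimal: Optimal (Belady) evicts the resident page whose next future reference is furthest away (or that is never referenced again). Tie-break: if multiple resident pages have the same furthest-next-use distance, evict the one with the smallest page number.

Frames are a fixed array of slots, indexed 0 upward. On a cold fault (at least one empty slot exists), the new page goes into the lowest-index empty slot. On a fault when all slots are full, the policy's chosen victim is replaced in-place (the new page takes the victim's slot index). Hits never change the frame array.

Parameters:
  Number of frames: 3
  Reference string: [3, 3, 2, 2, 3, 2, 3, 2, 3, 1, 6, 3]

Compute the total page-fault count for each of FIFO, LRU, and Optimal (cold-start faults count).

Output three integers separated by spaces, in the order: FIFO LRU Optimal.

--- FIFO ---
  step 0: ref 3 -> FAULT, frames=[3,-,-] (faults so far: 1)
  step 1: ref 3 -> HIT, frames=[3,-,-] (faults so far: 1)
  step 2: ref 2 -> FAULT, frames=[3,2,-] (faults so far: 2)
  step 3: ref 2 -> HIT, frames=[3,2,-] (faults so far: 2)
  step 4: ref 3 -> HIT, frames=[3,2,-] (faults so far: 2)
  step 5: ref 2 -> HIT, frames=[3,2,-] (faults so far: 2)
  step 6: ref 3 -> HIT, frames=[3,2,-] (faults so far: 2)
  step 7: ref 2 -> HIT, frames=[3,2,-] (faults so far: 2)
  step 8: ref 3 -> HIT, frames=[3,2,-] (faults so far: 2)
  step 9: ref 1 -> FAULT, frames=[3,2,1] (faults so far: 3)
  step 10: ref 6 -> FAULT, evict 3, frames=[6,2,1] (faults so far: 4)
  step 11: ref 3 -> FAULT, evict 2, frames=[6,3,1] (faults so far: 5)
  FIFO total faults: 5
--- LRU ---
  step 0: ref 3 -> FAULT, frames=[3,-,-] (faults so far: 1)
  step 1: ref 3 -> HIT, frames=[3,-,-] (faults so far: 1)
  step 2: ref 2 -> FAULT, frames=[3,2,-] (faults so far: 2)
  step 3: ref 2 -> HIT, frames=[3,2,-] (faults so far: 2)
  step 4: ref 3 -> HIT, frames=[3,2,-] (faults so far: 2)
  step 5: ref 2 -> HIT, frames=[3,2,-] (faults so far: 2)
  step 6: ref 3 -> HIT, frames=[3,2,-] (faults so far: 2)
  step 7: ref 2 -> HIT, frames=[3,2,-] (faults so far: 2)
  step 8: ref 3 -> HIT, frames=[3,2,-] (faults so far: 2)
  step 9: ref 1 -> FAULT, frames=[3,2,1] (faults so far: 3)
  step 10: ref 6 -> FAULT, evict 2, frames=[3,6,1] (faults so far: 4)
  step 11: ref 3 -> HIT, frames=[3,6,1] (faults so far: 4)
  LRU total faults: 4
--- Optimal ---
  step 0: ref 3 -> FAULT, frames=[3,-,-] (faults so far: 1)
  step 1: ref 3 -> HIT, frames=[3,-,-] (faults so far: 1)
  step 2: ref 2 -> FAULT, frames=[3,2,-] (faults so far: 2)
  step 3: ref 2 -> HIT, frames=[3,2,-] (faults so far: 2)
  step 4: ref 3 -> HIT, frames=[3,2,-] (faults so far: 2)
  step 5: ref 2 -> HIT, frames=[3,2,-] (faults so far: 2)
  step 6: ref 3 -> HIT, frames=[3,2,-] (faults so far: 2)
  step 7: ref 2 -> HIT, frames=[3,2,-] (faults so far: 2)
  step 8: ref 3 -> HIT, frames=[3,2,-] (faults so far: 2)
  step 9: ref 1 -> FAULT, frames=[3,2,1] (faults so far: 3)
  step 10: ref 6 -> FAULT, evict 1, frames=[3,2,6] (faults so far: 4)
  step 11: ref 3 -> HIT, frames=[3,2,6] (faults so far: 4)
  Optimal total faults: 4

Answer: 5 4 4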